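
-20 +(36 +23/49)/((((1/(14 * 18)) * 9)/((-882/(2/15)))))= -6754880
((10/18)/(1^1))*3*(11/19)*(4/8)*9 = 165/38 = 4.34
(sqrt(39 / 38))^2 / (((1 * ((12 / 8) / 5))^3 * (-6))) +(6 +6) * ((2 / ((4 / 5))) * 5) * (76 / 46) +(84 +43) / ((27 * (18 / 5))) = 242.80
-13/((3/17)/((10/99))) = -2210/297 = -7.44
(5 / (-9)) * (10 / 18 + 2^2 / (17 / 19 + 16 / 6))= -0.93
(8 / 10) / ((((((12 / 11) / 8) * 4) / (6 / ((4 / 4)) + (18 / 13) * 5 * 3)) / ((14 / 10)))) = 54.97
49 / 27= 1.81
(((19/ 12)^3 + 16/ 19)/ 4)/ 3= 157969/ 393984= 0.40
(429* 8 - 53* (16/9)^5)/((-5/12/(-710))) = 83542371520/19683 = 4244392.19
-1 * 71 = -71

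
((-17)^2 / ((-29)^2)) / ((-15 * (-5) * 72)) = 289 / 4541400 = 0.00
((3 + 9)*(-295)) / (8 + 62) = -354 / 7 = -50.57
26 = 26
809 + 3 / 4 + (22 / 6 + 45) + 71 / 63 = 216605 / 252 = 859.54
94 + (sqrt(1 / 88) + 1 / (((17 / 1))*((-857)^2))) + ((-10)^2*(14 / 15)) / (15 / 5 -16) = sqrt(22) / 44 + 42276353377 / 486939687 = 86.93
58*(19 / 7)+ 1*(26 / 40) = 22131 / 140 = 158.08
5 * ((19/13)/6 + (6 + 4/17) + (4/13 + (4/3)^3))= 546395/11934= 45.78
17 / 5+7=52 / 5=10.40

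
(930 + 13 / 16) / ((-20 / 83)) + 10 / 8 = -1235719 / 320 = -3861.62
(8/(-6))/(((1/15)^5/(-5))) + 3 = 5062503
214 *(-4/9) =-856/9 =-95.11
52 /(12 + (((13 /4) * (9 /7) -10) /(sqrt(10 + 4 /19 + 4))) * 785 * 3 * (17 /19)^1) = -633428432 * sqrt(570) /946316590901 -55770624 /946316590901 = -0.02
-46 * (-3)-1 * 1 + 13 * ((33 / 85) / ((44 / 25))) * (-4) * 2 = 1939 / 17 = 114.06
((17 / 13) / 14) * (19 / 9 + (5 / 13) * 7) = 4777 / 10647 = 0.45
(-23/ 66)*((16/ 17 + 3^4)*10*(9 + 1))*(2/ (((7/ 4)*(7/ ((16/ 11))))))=-29292800/ 43197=-678.12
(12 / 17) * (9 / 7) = 0.91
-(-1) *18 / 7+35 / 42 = 143 / 42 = 3.40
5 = 5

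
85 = 85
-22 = -22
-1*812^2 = -659344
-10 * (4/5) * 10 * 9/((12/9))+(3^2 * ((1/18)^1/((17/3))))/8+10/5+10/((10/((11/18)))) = -1315501/2448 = -537.38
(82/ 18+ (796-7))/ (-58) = -3571/ 261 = -13.68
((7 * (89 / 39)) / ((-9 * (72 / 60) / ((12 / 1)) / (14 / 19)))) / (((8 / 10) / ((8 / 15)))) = -174440 / 20007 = -8.72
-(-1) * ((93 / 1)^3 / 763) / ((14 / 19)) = 15282783 / 10682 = 1430.70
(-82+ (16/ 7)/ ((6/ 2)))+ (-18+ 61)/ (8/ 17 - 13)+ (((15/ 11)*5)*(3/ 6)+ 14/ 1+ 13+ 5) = -538619/ 10934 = -49.26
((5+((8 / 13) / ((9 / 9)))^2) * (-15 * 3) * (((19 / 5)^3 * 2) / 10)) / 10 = -56113479 / 211250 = -265.63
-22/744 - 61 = -61.03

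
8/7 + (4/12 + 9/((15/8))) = 659/105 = 6.28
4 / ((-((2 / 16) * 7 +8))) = -32 / 71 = -0.45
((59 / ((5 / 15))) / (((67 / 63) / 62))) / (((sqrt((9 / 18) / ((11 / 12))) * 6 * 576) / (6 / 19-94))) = -5697335 * sqrt(66) / 122208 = -378.74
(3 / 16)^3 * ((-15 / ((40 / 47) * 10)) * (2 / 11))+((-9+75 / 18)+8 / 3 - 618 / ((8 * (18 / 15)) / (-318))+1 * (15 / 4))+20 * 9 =111664075619 / 5406720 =20652.83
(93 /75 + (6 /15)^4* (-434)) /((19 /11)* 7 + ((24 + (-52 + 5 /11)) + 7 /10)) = 0.67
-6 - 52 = -58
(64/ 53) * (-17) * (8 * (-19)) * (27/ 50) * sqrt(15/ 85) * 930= 24427008 * sqrt(51)/ 265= 658278.22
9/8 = 1.12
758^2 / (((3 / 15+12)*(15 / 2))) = 6279.39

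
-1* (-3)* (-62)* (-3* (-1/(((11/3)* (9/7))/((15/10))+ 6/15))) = -315/2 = -157.50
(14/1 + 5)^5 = 2476099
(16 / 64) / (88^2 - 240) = 1 / 30016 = 0.00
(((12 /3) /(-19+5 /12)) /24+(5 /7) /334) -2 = -1046309 /521374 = -2.01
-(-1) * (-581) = -581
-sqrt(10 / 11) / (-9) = sqrt(110) / 99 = 0.11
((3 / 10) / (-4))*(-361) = 1083 / 40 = 27.08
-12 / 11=-1.09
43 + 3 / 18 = 259 / 6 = 43.17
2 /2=1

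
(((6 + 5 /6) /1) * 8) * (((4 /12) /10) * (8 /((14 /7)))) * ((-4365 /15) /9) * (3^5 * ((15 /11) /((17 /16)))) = -13744512 /187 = -73500.06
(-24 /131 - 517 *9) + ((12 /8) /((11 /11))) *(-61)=-1243107 /262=-4744.68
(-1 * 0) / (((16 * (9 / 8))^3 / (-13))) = 0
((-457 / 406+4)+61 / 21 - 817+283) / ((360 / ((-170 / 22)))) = 10937341 / 964656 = 11.34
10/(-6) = -5/3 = -1.67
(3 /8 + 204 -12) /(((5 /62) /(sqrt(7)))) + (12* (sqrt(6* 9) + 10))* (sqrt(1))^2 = 36* sqrt(6) + 120 + 47709* sqrt(7) /20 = 6519.49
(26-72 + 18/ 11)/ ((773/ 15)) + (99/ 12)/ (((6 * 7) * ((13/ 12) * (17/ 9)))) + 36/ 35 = 0.26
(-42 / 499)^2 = 1764 / 249001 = 0.01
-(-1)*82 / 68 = 41 / 34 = 1.21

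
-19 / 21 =-0.90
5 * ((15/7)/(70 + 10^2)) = 15/238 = 0.06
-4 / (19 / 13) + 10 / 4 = -9 / 38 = -0.24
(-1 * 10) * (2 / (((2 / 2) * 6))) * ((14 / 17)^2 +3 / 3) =-4850 / 867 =-5.59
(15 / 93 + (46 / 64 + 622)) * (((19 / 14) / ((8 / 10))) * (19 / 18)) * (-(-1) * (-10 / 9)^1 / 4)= -796645775 / 2571264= -309.83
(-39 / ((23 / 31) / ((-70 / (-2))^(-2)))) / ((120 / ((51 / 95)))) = -20553 / 107065000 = -0.00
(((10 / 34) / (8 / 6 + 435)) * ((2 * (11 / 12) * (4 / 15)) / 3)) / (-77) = -0.00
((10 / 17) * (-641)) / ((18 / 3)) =-3205 / 51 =-62.84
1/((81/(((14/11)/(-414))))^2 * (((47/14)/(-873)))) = -66542/177644369727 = -0.00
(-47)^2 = 2209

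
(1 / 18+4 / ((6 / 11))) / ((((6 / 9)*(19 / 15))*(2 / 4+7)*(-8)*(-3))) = 7 / 144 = 0.05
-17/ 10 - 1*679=-6807/ 10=-680.70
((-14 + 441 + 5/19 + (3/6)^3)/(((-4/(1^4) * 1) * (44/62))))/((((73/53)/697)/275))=-1859843591825/88768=-20951734.77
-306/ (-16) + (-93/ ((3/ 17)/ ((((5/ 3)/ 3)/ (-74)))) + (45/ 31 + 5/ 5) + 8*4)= 4751311/ 82584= 57.53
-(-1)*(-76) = -76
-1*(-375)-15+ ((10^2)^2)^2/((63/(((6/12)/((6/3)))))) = 25022680/63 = 397185.40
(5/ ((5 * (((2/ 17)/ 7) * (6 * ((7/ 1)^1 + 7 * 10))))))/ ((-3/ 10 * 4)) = -85/ 792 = -0.11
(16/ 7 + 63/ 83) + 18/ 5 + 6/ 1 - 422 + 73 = -977112/ 2905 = -336.36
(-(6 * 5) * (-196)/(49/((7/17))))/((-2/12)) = -5040/17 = -296.47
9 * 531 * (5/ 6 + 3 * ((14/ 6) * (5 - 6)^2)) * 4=149742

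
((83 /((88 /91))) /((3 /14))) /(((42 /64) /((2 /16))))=7553 /99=76.29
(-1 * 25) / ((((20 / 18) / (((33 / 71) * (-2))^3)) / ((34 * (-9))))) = -1979409960 / 357911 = -5530.45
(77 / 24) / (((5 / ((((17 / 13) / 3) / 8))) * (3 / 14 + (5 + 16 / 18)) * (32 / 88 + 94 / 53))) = 763147 / 284714560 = 0.00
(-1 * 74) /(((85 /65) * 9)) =-962 /153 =-6.29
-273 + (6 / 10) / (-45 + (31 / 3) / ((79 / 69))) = -3879567 / 14210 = -273.02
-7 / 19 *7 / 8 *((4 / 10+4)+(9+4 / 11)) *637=-23628241 / 8360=-2826.34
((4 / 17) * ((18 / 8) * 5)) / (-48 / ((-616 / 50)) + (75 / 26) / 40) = 48048 / 72029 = 0.67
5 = 5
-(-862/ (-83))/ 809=-862/ 67147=-0.01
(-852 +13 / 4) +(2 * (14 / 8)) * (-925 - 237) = -19663 / 4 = -4915.75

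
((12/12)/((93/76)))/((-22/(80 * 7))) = -21280/1023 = -20.80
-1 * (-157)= 157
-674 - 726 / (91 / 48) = -1056.95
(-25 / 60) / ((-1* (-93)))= -5 / 1116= -0.00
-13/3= -4.33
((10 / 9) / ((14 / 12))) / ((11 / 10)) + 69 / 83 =32539 / 19173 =1.70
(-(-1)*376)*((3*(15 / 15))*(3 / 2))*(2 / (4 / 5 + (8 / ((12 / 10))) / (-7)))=-44415 / 2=-22207.50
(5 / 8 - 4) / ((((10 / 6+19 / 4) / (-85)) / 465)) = 3201525 / 154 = 20789.12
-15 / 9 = -5 / 3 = -1.67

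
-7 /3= -2.33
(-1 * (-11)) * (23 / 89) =253 / 89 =2.84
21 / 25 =0.84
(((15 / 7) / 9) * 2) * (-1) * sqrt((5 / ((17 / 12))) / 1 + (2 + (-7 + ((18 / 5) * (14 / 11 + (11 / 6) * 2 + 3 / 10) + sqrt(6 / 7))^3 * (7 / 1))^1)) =-2 * sqrt(3460363246187925 * sqrt(42) + 153266629059529216) / 7559475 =-110.90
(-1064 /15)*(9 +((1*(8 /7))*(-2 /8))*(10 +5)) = -1672 /5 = -334.40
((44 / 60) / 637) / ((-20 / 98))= -11 / 1950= -0.01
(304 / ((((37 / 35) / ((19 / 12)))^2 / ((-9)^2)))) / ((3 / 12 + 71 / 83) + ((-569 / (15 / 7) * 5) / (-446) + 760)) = 16795912461300 / 232331321189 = 72.29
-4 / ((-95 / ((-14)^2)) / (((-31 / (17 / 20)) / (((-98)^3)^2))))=-31 / 91239505427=-0.00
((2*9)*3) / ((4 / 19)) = 513 / 2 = 256.50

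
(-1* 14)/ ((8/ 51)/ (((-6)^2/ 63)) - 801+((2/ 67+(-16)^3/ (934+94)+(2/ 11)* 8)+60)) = 135238026/ 7179453823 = 0.02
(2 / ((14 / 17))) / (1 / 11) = 187 / 7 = 26.71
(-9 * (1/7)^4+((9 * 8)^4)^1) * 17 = 1096910180199/2401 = 456855551.94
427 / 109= 3.92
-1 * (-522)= 522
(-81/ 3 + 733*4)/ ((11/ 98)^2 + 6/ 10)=139498100/ 29417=4742.09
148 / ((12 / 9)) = 111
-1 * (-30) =30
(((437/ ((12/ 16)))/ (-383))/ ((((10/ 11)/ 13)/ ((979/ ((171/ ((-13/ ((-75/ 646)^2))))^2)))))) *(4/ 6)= -19951232618858542144/ 44171419921875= -451677.41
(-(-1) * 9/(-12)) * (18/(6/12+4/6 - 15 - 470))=81/2903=0.03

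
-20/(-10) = 2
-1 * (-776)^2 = -602176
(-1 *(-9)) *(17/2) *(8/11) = 612/11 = 55.64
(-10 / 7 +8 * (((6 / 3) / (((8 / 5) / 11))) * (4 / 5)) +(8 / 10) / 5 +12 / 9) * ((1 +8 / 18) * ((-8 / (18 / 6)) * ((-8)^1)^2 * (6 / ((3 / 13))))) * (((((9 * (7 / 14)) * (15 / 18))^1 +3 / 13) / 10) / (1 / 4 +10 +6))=-544451584 / 39375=-13827.34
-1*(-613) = 613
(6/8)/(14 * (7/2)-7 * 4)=0.04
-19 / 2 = -9.50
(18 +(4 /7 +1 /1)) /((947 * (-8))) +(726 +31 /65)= 2504215167 /3447080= 726.47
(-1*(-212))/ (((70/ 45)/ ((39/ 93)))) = 12402/ 217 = 57.15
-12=-12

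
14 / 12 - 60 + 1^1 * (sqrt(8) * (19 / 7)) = -353 / 6 + 38 * sqrt(2) / 7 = -51.16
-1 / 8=-0.12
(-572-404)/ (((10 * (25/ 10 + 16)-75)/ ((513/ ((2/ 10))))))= -250344/ 11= -22758.55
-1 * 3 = -3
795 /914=0.87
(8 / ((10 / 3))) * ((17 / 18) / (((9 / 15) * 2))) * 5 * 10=94.44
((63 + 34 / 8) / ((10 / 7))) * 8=1883 / 5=376.60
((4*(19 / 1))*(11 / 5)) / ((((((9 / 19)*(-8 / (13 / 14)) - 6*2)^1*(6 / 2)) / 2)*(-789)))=103246 / 11752155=0.01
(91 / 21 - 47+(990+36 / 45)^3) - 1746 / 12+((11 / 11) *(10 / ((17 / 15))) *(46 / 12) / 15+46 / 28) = 14468212736016 / 14875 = 972652957.04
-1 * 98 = -98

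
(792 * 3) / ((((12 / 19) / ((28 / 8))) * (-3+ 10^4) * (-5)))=-13167 / 49985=-0.26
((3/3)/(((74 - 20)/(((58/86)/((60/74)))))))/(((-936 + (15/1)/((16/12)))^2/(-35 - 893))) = -0.00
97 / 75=1.29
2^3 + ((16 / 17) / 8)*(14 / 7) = 140 / 17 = 8.24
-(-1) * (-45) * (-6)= 270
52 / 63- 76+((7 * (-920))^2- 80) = 2612827024 / 63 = 41473444.83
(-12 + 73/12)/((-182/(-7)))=-0.23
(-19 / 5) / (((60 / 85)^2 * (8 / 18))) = -5491 / 320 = -17.16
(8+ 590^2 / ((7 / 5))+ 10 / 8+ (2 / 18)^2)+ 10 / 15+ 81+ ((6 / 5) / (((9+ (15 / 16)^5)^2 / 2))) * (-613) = 3620286353440641007967 / 14555774161667340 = 248718.23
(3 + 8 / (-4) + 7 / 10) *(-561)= -9537 / 10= -953.70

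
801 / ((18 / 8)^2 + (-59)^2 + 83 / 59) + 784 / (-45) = -2547035584 / 148147695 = -17.19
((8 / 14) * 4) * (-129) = -294.86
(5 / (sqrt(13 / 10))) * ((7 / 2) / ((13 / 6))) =105 * sqrt(130) / 169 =7.08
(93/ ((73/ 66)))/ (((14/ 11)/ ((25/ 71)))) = 843975/ 36281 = 23.26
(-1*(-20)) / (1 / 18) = 360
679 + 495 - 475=699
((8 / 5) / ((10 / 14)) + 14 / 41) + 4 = 6.58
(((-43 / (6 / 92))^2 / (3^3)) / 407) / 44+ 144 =144.90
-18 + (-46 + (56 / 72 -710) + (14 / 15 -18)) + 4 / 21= -248881 / 315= -790.10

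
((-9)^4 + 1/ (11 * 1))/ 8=18043/ 22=820.14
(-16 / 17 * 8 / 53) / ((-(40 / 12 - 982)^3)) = -27 / 178148830252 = -0.00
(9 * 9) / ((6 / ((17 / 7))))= 459 / 14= 32.79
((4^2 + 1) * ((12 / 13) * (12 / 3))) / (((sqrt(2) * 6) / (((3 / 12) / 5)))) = 17 * sqrt(2) / 65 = 0.37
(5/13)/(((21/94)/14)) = 24.10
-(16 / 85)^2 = -256 / 7225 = -0.04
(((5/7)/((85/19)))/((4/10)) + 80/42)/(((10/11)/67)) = 34639/204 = 169.80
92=92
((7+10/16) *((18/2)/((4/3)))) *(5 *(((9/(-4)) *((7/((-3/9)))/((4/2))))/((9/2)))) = 172935/128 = 1351.05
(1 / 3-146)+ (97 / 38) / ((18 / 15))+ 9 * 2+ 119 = -6.54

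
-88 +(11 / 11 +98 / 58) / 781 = -1993034 / 22649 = -88.00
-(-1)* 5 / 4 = 5 / 4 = 1.25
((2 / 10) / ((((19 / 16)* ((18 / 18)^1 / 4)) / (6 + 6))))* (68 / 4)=13056 / 95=137.43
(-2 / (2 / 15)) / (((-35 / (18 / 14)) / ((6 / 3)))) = 54 / 49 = 1.10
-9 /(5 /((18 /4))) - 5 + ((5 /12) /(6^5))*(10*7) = -3055093 /233280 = -13.10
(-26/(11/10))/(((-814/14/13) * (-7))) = -3380/4477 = -0.75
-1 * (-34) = 34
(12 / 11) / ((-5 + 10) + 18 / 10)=30 / 187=0.16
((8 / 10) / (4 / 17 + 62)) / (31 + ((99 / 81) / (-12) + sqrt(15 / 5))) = 0.00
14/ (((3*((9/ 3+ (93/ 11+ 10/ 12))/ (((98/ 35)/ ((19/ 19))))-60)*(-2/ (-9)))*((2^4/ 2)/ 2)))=-4851/ 51385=-0.09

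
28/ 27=1.04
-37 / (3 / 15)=-185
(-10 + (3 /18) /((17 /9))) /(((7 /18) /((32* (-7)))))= 97056 /17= 5709.18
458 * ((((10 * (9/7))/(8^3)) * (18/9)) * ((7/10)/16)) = 2061/2048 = 1.01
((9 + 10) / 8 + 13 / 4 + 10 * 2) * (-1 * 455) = -93275 / 8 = -11659.38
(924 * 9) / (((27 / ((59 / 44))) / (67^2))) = 1853957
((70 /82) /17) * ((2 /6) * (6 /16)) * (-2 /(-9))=35 /25092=0.00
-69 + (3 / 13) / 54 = -16145 / 234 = -69.00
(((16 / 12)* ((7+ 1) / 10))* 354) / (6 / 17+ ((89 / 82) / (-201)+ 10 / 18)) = 1587018816 / 3795635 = 418.12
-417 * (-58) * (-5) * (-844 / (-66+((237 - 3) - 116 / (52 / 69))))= 442281320 / 61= 7250513.44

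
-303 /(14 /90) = -13635 /7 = -1947.86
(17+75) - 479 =-387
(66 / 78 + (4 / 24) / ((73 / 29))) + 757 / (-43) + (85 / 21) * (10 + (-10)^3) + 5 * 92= -6108035671 / 1713894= -3563.84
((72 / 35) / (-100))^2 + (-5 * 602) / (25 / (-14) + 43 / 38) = 306502684438 / 66609375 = 4601.49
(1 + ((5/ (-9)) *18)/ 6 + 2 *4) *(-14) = -308/ 3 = -102.67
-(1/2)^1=-1/2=-0.50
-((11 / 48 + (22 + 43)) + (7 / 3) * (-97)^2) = -352313 / 16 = -22019.56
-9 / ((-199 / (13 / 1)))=117 / 199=0.59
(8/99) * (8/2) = 0.32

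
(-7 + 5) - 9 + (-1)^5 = -12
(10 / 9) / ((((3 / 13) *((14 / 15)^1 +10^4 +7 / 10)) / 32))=41600 / 2700441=0.02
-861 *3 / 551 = -2583 / 551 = -4.69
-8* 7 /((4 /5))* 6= -420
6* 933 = 5598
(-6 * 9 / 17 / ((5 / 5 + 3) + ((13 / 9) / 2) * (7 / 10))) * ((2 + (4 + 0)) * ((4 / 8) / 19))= -29160 / 261953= -0.11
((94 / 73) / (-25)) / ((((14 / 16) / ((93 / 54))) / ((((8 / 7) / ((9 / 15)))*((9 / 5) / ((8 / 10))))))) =-23312 / 53655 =-0.43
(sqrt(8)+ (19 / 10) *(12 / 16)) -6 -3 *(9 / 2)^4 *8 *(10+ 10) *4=-31492983 / 40+ 2 *sqrt(2)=-787321.75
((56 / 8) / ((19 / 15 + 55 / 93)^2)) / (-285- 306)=-168175 / 49019904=-0.00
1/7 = 0.14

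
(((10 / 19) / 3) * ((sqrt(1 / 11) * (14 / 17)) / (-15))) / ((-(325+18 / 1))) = 4 * sqrt(11) / 1566873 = 0.00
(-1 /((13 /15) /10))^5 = -204521.77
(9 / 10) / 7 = 9 / 70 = 0.13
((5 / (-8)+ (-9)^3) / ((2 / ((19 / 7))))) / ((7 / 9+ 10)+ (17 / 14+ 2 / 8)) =-80.89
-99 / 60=-33 / 20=-1.65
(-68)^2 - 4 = 4620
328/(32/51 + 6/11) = 92004/329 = 279.65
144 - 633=-489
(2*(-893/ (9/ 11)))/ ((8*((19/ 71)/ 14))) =-256949/ 18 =-14274.94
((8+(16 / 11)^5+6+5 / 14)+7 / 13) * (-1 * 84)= -3764700558 / 2093663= -1798.14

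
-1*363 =-363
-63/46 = -1.37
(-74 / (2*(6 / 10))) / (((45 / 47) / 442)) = -768638 / 27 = -28468.07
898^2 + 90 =806494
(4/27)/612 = 1/4131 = 0.00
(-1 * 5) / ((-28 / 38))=6.79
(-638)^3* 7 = -1817858504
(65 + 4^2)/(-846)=-9/94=-0.10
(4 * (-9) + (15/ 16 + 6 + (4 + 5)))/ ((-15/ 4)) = 107/ 20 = 5.35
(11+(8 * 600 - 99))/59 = 4712/59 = 79.86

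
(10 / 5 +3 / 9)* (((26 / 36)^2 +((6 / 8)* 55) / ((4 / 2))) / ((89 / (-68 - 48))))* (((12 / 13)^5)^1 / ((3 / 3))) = -1424235008 / 33045077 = -43.10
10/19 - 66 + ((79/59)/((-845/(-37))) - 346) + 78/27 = -3482769307/8525205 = -408.53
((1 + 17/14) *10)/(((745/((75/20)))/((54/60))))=0.10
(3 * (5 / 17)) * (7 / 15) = 7 / 17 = 0.41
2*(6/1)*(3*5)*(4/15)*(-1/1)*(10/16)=-30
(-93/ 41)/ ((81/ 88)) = -2728/ 1107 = -2.46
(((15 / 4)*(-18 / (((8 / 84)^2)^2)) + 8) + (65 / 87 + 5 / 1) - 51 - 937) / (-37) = 2286891665 / 103008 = 22201.11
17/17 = 1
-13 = -13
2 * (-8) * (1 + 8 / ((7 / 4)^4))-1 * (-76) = 111292 / 2401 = 46.35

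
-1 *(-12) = 12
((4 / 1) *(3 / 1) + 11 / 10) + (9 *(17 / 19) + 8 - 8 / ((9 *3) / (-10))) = 164753 / 5130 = 32.12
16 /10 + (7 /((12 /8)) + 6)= 184 /15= 12.27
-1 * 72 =-72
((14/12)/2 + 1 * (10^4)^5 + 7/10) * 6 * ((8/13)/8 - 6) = -462000000000000000005929/130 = -3553846153846153846199.45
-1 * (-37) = 37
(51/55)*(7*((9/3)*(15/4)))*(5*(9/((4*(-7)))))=-20655/176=-117.36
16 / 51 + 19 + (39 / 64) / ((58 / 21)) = 3698089 / 189312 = 19.53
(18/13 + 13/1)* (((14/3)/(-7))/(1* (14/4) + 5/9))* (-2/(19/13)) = 4488/1387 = 3.24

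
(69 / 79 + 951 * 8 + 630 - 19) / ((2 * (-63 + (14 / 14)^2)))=-324685 / 4898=-66.29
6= 6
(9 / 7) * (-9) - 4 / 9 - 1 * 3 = -946 / 63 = -15.02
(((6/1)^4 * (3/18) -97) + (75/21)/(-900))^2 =899220169/63504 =14160.06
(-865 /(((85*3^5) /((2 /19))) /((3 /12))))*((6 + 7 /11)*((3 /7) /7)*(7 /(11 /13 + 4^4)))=-164177 /13453171578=-0.00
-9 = -9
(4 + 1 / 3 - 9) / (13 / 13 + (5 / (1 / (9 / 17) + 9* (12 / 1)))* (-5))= -6923 / 1146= -6.04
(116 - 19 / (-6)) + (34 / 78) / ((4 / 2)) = 1552 / 13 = 119.38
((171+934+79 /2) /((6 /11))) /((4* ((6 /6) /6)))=25179 /8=3147.38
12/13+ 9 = 129/13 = 9.92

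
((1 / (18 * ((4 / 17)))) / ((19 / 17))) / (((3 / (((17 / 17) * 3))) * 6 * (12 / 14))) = 2023 / 49248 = 0.04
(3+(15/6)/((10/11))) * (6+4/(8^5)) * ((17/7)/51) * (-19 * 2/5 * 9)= -64439583/573440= -112.37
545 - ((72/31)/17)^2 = 544.98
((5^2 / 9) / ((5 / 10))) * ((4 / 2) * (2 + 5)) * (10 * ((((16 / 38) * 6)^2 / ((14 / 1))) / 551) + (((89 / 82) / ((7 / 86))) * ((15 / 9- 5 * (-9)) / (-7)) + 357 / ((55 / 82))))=83525138895080 / 2422139247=34484.04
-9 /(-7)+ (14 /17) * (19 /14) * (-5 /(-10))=439 /238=1.84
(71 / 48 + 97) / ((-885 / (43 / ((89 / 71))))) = -14431531 / 3780720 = -3.82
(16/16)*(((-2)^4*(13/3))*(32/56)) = 832/21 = 39.62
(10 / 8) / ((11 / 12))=15 / 11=1.36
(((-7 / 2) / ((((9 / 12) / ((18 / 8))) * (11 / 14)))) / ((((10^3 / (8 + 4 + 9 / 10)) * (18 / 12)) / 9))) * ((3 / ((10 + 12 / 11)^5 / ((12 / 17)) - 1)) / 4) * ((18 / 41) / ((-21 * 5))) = 3212659989 / 235472458255150000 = 0.00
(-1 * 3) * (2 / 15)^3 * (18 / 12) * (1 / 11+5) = -224 / 4125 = -0.05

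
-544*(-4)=2176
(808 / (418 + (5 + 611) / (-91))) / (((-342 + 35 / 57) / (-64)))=6386432 / 17337969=0.37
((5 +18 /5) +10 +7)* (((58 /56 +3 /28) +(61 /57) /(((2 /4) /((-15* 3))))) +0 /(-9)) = -1620224 /665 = -2436.43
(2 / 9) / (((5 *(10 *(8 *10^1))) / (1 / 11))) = 1 / 198000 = 0.00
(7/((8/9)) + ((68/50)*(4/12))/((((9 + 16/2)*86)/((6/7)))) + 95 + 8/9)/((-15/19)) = -1068168961/8127000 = -131.43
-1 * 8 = -8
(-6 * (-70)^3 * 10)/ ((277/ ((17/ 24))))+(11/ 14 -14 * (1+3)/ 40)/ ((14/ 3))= 14285914267/ 271460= 52626.22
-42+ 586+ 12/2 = 550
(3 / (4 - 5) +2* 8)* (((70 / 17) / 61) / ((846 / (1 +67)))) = 1820 / 25803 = 0.07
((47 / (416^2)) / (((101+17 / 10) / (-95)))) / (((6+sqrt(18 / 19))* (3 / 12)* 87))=-424175 / 214540530048+22325* sqrt(38) / 429081060096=-0.00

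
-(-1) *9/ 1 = 9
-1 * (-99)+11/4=407/4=101.75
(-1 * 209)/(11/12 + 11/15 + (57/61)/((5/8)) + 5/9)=-2294820/40633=-56.48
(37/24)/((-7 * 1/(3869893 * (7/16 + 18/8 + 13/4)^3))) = -122764131902375/688128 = -178403046.97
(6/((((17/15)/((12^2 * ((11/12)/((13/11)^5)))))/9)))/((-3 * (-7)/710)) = 4075298924400/44183867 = 92235.00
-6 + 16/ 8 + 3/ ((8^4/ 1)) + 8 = 4.00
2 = 2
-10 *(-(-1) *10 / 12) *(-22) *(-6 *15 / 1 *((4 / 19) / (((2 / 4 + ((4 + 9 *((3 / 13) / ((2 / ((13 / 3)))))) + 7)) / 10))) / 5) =-8250 / 19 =-434.21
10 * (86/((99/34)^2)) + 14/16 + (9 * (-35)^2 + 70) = 877958647/78408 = 11197.31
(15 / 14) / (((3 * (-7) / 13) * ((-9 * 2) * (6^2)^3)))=65 / 82301184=0.00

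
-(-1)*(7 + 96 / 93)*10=2490 / 31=80.32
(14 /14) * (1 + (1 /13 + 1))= 27 /13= 2.08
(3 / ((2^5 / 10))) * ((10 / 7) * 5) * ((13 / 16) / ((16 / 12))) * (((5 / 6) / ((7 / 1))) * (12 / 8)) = 73125 / 100352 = 0.73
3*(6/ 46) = 9/ 23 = 0.39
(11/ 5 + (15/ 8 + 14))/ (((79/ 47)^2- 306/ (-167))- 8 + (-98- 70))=-266716869/ 2528349080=-0.11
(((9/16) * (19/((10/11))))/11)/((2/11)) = 1881/320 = 5.88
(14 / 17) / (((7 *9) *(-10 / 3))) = -1 / 255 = -0.00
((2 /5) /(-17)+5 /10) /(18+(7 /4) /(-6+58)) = 8424 /318835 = 0.03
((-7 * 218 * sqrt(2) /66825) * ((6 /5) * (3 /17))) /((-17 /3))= 3052 * sqrt(2) /3576375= 0.00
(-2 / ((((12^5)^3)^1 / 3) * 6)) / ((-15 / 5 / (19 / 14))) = 19 / 647094906132627456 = 0.00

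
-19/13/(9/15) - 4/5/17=-8231/3315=-2.48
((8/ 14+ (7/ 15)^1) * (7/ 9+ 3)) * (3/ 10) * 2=3706/ 1575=2.35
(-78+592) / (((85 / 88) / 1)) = 45232 / 85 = 532.14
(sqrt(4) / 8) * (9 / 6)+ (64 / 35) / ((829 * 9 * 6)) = 2350471 / 6267240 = 0.38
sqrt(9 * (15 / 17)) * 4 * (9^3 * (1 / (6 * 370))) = 729 * sqrt(255) / 3145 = 3.70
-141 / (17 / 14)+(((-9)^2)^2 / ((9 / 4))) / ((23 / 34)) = 4194.49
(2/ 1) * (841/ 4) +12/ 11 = 421.59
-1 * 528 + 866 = 338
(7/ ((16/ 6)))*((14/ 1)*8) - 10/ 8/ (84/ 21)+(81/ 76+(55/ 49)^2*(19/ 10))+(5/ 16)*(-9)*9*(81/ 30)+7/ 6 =1007136139/ 4379424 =229.97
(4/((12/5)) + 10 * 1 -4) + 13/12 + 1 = 39/4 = 9.75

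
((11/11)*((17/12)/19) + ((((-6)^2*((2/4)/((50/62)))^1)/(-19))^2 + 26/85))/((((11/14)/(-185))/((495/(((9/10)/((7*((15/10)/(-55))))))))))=146905814503/3375350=43523.14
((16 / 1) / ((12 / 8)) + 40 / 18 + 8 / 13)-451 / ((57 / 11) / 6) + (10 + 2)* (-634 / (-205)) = -471.59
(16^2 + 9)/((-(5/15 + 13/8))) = -6360/47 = -135.32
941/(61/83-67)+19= 26397/5500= 4.80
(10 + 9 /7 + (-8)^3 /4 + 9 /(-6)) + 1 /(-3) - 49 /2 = -143.05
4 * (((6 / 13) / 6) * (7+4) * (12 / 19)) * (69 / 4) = 9108 / 247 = 36.87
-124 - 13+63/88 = -11993/88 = -136.28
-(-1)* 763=763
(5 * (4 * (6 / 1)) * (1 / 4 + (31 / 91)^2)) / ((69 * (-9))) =-121250 / 1714167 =-0.07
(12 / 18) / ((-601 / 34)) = -68 / 1803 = -0.04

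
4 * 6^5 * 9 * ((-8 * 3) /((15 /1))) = -2239488 /5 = -447897.60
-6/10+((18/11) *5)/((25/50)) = 867/55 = 15.76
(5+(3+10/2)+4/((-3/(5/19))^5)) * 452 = 3535536876932/601692057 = 5875.99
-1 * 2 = -2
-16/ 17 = -0.94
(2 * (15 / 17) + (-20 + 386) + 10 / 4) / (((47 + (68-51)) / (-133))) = -1674337 / 2176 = -769.46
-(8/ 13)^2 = -64/ 169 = -0.38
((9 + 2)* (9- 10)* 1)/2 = -11/2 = -5.50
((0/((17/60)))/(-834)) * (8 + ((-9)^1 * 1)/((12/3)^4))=0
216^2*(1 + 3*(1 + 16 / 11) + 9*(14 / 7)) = 13530240 / 11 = 1230021.82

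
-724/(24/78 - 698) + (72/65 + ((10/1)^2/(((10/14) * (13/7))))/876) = 28810633/12911145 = 2.23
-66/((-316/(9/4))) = 297/632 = 0.47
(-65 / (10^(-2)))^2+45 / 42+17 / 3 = 1774500283 / 42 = 42250006.74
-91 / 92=-0.99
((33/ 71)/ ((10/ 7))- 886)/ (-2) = 628829/ 1420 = 442.84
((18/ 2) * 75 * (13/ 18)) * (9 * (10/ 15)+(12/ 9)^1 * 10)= 9425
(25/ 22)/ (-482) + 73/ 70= 1.04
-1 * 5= -5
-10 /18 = -5 /9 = -0.56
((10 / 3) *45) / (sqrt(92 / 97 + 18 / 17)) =15 *sqrt(5458190) / 331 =105.87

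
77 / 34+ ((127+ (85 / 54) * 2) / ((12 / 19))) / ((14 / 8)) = 120.02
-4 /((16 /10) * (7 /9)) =-45 /14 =-3.21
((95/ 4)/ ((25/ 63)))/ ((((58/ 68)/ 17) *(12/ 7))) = 807177/ 1160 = 695.84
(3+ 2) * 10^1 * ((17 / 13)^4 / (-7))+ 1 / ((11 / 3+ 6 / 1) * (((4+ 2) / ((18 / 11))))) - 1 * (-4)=-1075253755 / 63776713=-16.86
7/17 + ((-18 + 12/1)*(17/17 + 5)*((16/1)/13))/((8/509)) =-2818.67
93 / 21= 31 / 7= 4.43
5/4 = 1.25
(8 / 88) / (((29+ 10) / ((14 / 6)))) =7 / 1287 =0.01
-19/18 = -1.06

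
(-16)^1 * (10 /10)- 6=-22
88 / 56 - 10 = -59 / 7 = -8.43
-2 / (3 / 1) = -0.67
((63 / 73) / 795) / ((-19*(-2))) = 0.00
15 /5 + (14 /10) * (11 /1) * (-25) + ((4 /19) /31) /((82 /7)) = -9224904 /24149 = -382.00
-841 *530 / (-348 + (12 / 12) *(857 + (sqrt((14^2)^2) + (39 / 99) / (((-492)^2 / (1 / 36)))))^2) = -0.40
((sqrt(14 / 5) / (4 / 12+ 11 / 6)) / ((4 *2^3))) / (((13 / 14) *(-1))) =-21 *sqrt(70) / 6760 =-0.03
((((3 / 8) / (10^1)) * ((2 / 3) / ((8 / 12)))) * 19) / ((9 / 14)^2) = 931 / 540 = 1.72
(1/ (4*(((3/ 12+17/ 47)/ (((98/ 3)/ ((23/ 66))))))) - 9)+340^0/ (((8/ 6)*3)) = 312753/ 10580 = 29.56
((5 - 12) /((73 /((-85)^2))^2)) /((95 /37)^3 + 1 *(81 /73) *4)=-18508827806875 /5766996131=-3209.44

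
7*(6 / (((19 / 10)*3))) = 140 / 19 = 7.37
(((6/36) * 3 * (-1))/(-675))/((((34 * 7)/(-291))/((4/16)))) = -97/428400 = -0.00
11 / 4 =2.75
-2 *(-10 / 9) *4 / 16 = 0.56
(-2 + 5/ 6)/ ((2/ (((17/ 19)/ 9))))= -119/ 2052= -0.06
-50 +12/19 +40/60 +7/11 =-30137/627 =-48.07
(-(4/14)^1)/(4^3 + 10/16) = -0.00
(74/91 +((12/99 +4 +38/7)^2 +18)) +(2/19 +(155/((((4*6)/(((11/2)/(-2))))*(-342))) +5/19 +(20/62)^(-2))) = 7594427288101/63264801600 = 120.04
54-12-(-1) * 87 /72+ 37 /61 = 64145 /1464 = 43.81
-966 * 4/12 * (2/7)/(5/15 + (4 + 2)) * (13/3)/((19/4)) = -4784/361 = -13.25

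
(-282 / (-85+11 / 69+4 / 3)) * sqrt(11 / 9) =3243 * sqrt(11) / 2881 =3.73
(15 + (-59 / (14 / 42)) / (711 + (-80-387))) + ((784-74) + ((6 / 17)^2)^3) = 4265674990451 / 5889566836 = 724.28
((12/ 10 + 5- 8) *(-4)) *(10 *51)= 3672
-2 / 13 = -0.15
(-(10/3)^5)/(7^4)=-100000/583443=-0.17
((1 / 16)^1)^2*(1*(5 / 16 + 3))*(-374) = -4.84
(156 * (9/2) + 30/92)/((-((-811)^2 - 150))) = -32307/30248266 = -0.00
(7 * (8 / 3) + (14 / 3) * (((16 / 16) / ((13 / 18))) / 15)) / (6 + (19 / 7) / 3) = 26068 / 9425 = 2.77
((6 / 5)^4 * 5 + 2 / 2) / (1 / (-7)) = -9947 / 125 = -79.58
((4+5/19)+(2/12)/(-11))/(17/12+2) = 10654/8569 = 1.24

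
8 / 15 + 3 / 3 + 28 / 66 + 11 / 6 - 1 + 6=967 / 110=8.79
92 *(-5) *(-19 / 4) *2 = 4370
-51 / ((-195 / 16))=272 / 65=4.18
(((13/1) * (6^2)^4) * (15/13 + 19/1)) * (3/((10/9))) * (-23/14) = -68319220608/35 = -1951977731.66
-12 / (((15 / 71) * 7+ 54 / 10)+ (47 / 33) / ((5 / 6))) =-11715 / 8384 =-1.40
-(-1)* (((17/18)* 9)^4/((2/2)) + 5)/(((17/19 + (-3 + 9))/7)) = 11118933/2096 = 5304.83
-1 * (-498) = 498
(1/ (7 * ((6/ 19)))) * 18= 8.14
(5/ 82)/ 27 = 0.00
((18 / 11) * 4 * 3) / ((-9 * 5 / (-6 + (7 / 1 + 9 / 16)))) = -15 / 22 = -0.68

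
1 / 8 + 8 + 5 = 105 / 8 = 13.12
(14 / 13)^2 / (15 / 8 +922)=1568 / 1249079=0.00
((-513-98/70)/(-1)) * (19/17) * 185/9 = 1808116/153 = 11817.75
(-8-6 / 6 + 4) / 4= -5 / 4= -1.25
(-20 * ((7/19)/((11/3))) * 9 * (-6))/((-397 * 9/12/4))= -120960/82973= -1.46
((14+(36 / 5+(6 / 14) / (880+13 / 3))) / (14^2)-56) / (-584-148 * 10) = 339069303 / 12521311040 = 0.03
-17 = -17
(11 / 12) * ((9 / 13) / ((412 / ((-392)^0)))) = 33 / 21424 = 0.00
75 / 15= 5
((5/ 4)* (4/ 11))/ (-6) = -5/ 66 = -0.08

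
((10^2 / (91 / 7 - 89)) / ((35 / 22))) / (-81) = 110 / 10773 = 0.01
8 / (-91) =-8 / 91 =-0.09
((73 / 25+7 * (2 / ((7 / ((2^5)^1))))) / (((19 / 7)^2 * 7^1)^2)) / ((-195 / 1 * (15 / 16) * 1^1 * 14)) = -93688 / 9529723125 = -0.00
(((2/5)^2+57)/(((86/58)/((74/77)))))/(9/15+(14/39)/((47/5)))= 58.05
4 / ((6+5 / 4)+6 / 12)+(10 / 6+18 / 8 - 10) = -2071 / 372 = -5.57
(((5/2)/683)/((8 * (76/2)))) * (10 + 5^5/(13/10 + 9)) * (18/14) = 181575/37425668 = 0.00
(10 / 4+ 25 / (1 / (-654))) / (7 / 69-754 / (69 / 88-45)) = -195064909 / 204690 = -952.98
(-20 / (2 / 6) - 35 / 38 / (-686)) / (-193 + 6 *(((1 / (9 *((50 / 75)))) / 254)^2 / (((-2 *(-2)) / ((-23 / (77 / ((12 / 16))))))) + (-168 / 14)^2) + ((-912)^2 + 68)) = -1268531656480 / 17600911178491277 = -0.00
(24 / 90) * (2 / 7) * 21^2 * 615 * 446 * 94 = 866317536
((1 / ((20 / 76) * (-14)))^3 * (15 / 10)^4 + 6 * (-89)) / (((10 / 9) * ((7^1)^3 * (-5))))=26380328211 / 94119200000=0.28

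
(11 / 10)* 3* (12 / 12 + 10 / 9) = 209 / 30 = 6.97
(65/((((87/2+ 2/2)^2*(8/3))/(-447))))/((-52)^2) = -6705/3295136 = -0.00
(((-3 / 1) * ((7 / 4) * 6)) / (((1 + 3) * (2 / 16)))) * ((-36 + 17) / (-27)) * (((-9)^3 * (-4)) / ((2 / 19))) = -1228122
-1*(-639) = 639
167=167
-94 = -94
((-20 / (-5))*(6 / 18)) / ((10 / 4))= 8 / 15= 0.53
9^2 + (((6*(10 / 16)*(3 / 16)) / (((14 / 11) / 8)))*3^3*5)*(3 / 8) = 273051 / 896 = 304.74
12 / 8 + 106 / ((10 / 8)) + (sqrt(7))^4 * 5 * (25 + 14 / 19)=1214447 / 190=6391.83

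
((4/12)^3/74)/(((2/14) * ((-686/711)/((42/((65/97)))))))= -7663/33670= -0.23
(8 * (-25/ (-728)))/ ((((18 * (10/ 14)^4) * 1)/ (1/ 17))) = 343/ 99450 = 0.00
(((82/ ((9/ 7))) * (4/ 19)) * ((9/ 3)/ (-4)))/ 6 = -287/ 171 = -1.68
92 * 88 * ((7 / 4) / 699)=14168 / 699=20.27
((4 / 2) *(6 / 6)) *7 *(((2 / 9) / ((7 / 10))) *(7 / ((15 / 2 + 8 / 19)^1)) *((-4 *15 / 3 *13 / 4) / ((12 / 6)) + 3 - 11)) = -6840 / 43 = -159.07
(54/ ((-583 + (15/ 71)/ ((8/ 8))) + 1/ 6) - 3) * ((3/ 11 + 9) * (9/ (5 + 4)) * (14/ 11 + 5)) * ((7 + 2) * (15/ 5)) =-145863007470/ 30031837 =-4856.95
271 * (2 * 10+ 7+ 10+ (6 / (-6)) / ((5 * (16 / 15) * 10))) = 1603507 / 160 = 10021.92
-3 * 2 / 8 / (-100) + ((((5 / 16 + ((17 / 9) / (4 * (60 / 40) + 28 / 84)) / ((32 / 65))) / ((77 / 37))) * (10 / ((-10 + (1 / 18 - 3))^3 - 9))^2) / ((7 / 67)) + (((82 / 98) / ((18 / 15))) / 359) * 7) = 24126754142776597159 / 1138859878643234101200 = 0.02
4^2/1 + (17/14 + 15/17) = 4307/238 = 18.10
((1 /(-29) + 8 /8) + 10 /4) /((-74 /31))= -6231 /4292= -1.45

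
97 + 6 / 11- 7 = 996 / 11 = 90.55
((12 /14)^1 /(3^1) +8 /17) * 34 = 180 /7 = 25.71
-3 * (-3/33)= 3/11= 0.27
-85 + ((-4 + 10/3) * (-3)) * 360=635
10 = 10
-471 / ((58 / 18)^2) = -38151 / 841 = -45.36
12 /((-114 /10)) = -20 /19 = -1.05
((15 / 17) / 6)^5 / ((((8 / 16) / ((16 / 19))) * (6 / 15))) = 15625 / 53954566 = 0.00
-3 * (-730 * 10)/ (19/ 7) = 153300/ 19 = 8068.42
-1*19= -19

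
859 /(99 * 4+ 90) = 859 /486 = 1.77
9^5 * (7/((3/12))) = 1653372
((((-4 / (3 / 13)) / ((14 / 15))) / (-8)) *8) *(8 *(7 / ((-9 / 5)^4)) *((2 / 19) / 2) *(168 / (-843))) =-36400000 / 35029179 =-1.04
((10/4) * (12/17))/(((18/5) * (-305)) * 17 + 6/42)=-0.00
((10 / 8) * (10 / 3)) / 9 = 25 / 54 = 0.46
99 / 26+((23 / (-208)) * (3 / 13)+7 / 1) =10.78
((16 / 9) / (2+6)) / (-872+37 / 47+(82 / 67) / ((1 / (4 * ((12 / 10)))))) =-31490 / 122622741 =-0.00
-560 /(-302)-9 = -1079 /151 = -7.15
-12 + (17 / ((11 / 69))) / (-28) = -4869 / 308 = -15.81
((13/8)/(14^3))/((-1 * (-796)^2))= -13/13909138432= -0.00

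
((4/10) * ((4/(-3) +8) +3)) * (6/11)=116/55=2.11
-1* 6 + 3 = -3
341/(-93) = -11/3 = -3.67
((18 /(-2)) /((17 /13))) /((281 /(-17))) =117 /281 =0.42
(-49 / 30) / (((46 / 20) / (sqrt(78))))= -49 *sqrt(78) / 69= -6.27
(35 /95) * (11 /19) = 77 /361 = 0.21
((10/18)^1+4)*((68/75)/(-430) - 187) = -123631769/145125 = -851.90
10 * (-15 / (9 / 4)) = -200 / 3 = -66.67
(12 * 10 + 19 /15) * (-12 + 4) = -14552 /15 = -970.13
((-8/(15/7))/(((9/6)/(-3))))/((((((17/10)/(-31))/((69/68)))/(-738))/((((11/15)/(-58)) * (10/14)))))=-7717512/8381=-920.83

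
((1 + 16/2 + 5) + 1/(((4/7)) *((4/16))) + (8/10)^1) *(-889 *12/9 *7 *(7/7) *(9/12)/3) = -678307/15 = -45220.47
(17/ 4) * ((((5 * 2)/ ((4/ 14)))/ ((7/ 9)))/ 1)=765/ 4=191.25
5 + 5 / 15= 16 / 3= 5.33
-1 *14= -14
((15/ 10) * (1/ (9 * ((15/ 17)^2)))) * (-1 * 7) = -2023/ 1350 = -1.50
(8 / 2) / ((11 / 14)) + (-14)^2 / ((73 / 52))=116200 / 803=144.71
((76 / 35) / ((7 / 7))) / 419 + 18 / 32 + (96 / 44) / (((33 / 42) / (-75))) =-5896810679 / 28391440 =-207.70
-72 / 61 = -1.18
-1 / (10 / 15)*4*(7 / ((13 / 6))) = -252 / 13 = -19.38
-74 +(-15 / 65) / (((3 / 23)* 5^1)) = -4833 / 65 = -74.35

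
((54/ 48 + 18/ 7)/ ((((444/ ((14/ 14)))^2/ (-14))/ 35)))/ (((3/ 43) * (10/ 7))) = -0.09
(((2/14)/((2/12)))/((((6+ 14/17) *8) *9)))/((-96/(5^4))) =-10625/935424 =-0.01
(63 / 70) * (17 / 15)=51 / 50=1.02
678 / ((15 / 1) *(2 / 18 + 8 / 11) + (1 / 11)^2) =123057 / 2284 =53.88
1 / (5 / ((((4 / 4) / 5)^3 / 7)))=1 / 4375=0.00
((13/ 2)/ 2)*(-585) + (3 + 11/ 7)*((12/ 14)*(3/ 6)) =-372261/ 196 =-1899.29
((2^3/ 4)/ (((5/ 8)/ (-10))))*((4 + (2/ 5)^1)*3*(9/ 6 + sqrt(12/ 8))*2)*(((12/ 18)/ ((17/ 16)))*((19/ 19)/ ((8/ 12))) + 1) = -209088/ 85 -69696*sqrt(6)/ 85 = -4468.33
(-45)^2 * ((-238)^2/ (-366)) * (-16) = 305877600/ 61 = 5014386.89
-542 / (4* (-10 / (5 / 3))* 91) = 271 / 1092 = 0.25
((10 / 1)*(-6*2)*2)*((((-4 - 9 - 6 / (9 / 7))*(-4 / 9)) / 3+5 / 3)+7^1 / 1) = -73120 / 27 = -2708.15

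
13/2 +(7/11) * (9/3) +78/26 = 251/22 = 11.41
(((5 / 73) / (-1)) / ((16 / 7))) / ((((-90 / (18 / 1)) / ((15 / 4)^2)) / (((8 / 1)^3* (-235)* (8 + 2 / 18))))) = -82250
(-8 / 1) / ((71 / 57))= -456 / 71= -6.42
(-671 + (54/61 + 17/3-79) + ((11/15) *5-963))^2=97100168881/33489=2899464.57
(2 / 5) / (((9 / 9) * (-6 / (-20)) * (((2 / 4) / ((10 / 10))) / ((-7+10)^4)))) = 216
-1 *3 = -3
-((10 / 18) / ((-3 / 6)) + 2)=-0.89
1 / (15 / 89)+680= 10289 / 15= 685.93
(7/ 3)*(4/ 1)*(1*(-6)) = -56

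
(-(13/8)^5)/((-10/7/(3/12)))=2599051/1310720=1.98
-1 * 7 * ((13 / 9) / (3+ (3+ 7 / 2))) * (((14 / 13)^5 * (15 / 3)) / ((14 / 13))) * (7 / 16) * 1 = -1176490 / 375687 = -3.13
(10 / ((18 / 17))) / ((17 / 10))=50 / 9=5.56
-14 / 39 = -0.36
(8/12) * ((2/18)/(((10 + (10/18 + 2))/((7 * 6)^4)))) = 2074464/113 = 18358.09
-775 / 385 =-155 / 77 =-2.01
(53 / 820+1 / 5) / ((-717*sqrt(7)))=-31*sqrt(7) / 587940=-0.00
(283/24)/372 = 283/8928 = 0.03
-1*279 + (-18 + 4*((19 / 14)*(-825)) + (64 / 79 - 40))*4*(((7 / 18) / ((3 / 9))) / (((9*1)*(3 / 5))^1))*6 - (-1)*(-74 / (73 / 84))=-1239594833 / 51903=-23882.91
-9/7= -1.29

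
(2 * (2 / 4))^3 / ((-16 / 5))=-5 / 16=-0.31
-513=-513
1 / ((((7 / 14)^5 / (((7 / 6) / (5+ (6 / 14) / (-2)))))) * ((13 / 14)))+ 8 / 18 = 69340 / 7839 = 8.85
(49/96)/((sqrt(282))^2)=49/27072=0.00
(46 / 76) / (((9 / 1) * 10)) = 23 / 3420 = 0.01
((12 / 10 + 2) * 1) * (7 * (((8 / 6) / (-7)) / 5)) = -64 / 75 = -0.85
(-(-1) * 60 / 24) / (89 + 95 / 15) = 15 / 572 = 0.03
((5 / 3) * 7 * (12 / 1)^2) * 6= 10080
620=620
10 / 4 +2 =9 / 2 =4.50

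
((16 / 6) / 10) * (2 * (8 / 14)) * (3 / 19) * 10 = 64 / 133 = 0.48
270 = 270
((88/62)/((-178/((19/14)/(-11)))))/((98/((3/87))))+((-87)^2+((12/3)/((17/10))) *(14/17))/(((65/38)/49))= 223615038307543567/1031062551610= 216878.25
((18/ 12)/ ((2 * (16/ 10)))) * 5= 2.34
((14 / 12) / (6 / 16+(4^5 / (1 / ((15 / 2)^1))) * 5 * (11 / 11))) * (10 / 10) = 28 / 921609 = 0.00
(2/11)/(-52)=-1/286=-0.00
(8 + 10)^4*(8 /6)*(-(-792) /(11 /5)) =50388480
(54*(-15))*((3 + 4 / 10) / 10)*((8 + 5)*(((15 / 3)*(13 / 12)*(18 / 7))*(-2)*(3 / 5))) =2094417 / 35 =59840.49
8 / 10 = 4 / 5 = 0.80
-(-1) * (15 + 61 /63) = 1006 /63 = 15.97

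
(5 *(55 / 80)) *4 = 55 / 4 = 13.75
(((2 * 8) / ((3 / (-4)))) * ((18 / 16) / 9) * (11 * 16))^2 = 1982464 / 9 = 220273.78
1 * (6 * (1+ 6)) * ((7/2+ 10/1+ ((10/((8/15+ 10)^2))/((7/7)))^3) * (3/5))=340.22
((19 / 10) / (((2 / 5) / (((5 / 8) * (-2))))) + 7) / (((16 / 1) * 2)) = 17 / 512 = 0.03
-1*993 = -993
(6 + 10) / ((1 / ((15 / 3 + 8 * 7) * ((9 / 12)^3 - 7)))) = -25681 / 4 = -6420.25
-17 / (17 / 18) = -18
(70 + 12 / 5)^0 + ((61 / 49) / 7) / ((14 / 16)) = 2889 / 2401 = 1.20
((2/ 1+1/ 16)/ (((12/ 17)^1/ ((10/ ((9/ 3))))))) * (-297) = -92565/ 32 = -2892.66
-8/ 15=-0.53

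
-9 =-9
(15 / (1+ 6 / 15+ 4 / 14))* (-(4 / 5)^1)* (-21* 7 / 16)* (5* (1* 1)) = 77175 / 236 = 327.01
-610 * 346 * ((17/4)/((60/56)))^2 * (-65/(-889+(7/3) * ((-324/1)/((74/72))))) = -10268733839/77283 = -132871.83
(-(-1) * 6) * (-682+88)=-3564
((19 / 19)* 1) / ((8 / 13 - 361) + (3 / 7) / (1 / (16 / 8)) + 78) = -91 / 25619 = -0.00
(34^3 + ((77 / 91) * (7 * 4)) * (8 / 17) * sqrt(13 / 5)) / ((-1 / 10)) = -393040 - 4928 * sqrt(65) / 221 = -393219.78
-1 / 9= -0.11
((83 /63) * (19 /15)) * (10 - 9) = 1577 /945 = 1.67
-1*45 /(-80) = 9 /16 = 0.56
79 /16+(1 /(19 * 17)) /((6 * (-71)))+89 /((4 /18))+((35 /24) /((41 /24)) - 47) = 16215579977 /45132144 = 359.29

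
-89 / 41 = -2.17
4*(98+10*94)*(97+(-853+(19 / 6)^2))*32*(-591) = 58575696320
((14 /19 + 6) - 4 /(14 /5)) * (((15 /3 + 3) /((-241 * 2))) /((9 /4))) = -11296 /288477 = -0.04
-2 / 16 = -0.12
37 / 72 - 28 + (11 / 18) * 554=311.07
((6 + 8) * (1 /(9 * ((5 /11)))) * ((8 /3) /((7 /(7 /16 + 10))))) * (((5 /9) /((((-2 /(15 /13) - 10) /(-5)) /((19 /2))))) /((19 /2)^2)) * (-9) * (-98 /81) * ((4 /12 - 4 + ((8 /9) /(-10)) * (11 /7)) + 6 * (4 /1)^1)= 37180045 /498636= 74.56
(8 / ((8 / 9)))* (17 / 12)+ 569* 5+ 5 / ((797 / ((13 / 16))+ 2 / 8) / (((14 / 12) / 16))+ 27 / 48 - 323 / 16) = 22363028331 / 7825396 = 2857.75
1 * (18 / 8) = 9 / 4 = 2.25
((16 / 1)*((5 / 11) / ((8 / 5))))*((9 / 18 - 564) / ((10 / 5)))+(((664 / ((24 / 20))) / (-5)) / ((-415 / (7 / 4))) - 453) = -571961 / 330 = -1733.22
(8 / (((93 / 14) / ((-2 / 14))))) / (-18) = 8 / 837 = 0.01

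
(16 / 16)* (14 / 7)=2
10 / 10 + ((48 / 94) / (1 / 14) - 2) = 289 / 47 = 6.15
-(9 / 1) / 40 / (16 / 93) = -837 / 640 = -1.31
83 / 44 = 1.89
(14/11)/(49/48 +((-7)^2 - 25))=672/13211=0.05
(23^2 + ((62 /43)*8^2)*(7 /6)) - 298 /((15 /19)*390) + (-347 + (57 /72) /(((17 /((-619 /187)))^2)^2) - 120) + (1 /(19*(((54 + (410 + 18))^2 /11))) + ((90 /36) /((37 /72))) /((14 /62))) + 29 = 6439422492929530926030371772341 /29372024029279941657790342200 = 219.24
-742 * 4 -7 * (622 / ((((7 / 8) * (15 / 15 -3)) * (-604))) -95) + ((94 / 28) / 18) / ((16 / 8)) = -175573903 / 76104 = -2307.03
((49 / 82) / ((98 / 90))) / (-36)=-5 / 328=-0.02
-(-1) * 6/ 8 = 3/ 4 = 0.75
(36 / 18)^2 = 4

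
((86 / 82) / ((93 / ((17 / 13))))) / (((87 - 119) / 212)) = -38743 / 396552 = -0.10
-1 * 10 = -10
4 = 4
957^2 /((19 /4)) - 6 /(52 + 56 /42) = 293071509 /1520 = 192810.20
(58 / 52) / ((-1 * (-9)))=29 / 234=0.12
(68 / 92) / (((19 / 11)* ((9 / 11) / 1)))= 2057 / 3933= 0.52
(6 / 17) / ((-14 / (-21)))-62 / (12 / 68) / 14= -8770 / 357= -24.57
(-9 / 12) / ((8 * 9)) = -0.01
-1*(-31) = 31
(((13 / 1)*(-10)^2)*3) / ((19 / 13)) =50700 / 19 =2668.42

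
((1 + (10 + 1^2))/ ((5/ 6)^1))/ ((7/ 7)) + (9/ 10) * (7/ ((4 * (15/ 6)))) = 1503/ 100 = 15.03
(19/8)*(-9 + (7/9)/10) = -15257/720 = -21.19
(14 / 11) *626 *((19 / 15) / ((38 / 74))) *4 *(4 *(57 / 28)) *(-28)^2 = 50184894.84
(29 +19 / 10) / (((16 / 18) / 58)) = 80649 / 40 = 2016.22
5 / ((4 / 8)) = 10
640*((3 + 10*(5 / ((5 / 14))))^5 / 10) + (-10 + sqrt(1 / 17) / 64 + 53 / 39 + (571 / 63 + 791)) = 3827014973143.43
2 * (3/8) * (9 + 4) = 39/4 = 9.75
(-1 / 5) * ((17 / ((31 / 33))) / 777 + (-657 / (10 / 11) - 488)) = 97205233 / 401450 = 242.14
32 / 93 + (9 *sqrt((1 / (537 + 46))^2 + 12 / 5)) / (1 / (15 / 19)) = 32 / 93 + 27 *sqrt(20393365) / 11077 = 11.35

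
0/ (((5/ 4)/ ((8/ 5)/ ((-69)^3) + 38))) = 0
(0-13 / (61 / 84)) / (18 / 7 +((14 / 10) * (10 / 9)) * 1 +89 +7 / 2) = -137592 / 742675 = -0.19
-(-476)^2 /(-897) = 226576 /897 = 252.59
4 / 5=0.80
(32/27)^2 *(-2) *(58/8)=-14848/729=-20.37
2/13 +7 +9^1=210/13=16.15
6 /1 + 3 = 9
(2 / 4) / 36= 1 / 72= 0.01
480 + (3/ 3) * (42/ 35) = 481.20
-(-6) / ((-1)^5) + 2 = -4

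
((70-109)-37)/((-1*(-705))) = -76/705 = -0.11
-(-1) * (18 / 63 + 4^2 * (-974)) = -109086 / 7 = -15583.71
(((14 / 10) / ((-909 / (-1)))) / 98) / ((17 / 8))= 4 / 540855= 0.00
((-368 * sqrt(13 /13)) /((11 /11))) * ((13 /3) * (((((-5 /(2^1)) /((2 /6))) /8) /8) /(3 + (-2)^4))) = 1495 /152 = 9.84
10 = 10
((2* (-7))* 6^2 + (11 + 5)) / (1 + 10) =-488 / 11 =-44.36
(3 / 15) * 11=11 / 5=2.20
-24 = -24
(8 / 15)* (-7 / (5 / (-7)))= 392 / 75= 5.23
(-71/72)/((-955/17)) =1207/68760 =0.02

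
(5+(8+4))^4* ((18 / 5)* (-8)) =-12027024 / 5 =-2405404.80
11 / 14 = 0.79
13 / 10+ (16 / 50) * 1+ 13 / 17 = 2027 / 850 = 2.38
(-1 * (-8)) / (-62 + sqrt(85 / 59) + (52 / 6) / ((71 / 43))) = -1215279168 / 8617208531- 362952 * sqrt(5015) / 8617208531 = -0.14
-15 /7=-2.14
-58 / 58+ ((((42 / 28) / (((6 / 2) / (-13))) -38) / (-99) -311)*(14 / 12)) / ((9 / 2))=-435769 / 5346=-81.51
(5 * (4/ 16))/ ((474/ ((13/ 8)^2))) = 845/ 121344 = 0.01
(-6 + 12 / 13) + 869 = 11231 / 13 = 863.92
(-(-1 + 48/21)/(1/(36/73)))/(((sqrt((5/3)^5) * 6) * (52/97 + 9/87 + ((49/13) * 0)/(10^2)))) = -1367118 * sqrt(15)/114911125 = -0.05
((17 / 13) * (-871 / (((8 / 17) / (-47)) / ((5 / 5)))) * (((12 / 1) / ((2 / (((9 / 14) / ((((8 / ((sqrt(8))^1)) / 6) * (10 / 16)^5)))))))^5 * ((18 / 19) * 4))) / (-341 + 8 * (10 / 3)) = -6375708392852.32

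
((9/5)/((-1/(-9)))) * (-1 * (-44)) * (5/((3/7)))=8316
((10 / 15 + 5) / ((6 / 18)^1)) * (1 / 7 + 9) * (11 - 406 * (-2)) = 127917.71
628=628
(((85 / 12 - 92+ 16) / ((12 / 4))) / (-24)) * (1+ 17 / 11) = 5789 / 2376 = 2.44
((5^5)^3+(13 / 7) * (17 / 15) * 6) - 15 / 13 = 13885498052096 / 455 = 30517578136.47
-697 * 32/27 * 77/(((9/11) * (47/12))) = -75565952/3807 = -19849.21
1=1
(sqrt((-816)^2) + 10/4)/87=1637/174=9.41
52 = 52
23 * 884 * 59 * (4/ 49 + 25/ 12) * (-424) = -161870005544/ 147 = -1101156500.30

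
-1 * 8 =-8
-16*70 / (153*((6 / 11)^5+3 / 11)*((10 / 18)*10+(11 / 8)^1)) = -1443016960 / 438562617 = -3.29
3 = 3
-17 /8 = -2.12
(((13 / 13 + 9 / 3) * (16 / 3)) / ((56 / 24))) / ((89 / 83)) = 5312 / 623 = 8.53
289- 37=252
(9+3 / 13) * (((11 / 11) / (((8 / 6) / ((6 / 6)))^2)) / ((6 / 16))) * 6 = 1080 / 13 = 83.08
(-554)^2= 306916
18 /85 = 0.21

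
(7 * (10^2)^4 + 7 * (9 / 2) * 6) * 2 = 1400000378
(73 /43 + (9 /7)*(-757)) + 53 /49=-2044857 /2107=-970.51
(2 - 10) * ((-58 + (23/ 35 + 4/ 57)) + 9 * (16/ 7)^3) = -39260392/ 97755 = -401.62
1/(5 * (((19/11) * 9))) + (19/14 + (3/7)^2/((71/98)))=1379789/849870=1.62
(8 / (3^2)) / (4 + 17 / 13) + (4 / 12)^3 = 127 / 621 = 0.20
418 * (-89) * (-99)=3682998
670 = 670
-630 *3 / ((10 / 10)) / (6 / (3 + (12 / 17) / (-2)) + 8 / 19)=-269325 / 383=-703.20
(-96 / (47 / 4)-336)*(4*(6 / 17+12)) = -13587840 / 799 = -17006.06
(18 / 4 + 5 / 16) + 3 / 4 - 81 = -75.44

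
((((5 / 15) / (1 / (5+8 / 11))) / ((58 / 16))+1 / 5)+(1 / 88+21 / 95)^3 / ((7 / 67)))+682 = 80991259977357601 / 118608242368000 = 682.85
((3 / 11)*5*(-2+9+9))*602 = 144480 / 11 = 13134.55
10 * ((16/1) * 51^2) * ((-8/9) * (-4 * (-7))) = -10357760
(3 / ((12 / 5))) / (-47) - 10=-10.03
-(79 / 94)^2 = -6241 / 8836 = -0.71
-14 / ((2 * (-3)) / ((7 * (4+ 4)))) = 392 / 3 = 130.67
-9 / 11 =-0.82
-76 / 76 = -1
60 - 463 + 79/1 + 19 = -305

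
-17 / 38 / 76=-0.01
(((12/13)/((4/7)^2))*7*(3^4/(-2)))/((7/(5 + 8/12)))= -648.78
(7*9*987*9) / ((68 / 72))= 10073322 / 17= 592548.35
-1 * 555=-555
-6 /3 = -2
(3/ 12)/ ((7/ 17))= 17/ 28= 0.61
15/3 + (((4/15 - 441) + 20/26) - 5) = -85793/195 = -439.96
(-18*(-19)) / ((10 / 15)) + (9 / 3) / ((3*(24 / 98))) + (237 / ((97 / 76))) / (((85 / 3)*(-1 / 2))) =49863361 / 98940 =503.98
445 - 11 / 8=3549 / 8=443.62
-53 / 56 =-0.95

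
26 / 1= 26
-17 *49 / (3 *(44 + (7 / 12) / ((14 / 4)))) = -1666 / 265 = -6.29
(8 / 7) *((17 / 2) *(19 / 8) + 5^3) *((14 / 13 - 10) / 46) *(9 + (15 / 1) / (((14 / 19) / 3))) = -2873349 / 1274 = -2255.38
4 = 4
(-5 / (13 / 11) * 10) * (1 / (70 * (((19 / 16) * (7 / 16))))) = -14080 / 12103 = -1.16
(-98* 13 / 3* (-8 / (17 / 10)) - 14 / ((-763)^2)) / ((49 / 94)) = 796779770572 / 207834333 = 3833.73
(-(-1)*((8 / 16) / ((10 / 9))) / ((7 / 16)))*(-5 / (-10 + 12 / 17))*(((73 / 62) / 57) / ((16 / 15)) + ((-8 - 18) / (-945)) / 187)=64991023 / 6019250160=0.01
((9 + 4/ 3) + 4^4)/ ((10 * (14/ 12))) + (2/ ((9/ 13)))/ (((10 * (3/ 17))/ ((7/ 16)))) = 355997/ 15120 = 23.54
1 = 1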